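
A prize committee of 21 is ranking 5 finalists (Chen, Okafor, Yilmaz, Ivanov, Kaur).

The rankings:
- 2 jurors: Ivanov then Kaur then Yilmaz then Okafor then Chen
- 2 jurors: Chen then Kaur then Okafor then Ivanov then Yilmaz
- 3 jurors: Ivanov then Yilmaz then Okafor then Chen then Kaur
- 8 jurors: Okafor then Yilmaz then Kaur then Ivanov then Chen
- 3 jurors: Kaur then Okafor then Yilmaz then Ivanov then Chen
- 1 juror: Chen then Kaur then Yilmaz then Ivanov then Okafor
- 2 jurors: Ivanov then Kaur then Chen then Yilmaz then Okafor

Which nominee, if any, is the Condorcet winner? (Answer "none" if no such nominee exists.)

Head-to-head results (21 jurors):
Chen vs Okafor: Chen preferred on 2+1+2 = 5 ballots; Okafor wins 16–5.
Chen vs Yilmaz: Chen preferred on 2+1+2 = 5 ballots; Yilmaz wins 16–5.
Chen vs Ivanov: Chen is ranked higher on 2+1 = 3 ballots, Ivanov on 18. Ivanov wins 18–3.
Chen vs Kaur: Chen preferred on 2+3+1 = 6 ballots; Kaur wins 15–6.
Okafor vs Yilmaz: 13 to 8, Okafor.
Okafor vs Ivanov: 2+8+3 = 13 for Okafor, 8 for Ivanov — Okafor by 13–8.
Okafor vs Kaur: Okafor is ranked higher on 3+8 = 11 ballots, Kaur on 10. Okafor wins 11–10.
Yilmaz vs Ivanov: Yilmaz is ranked higher on 8+3+1 = 12 ballots, Ivanov on 9. Yilmaz wins 12–9.
Yilmaz vs Kaur: 11 to 10, Yilmaz.
Ivanov vs Kaur: 7 to 14, Kaur.
Okafor beats each of Chen, Yilmaz, Ivanov, Kaur — Okafor is the Condorcet winner.

Okafor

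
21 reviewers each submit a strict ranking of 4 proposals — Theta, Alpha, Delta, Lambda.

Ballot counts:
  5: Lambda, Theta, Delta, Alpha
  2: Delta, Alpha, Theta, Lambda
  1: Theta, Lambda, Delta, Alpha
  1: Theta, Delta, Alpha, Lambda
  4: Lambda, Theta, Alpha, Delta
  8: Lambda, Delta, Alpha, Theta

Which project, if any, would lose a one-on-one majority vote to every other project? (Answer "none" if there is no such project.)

Head-to-head results (21 reviewers):
Theta vs Alpha: Theta wins 11–10.
Theta vs Delta: Theta, 11–10.
Theta vs Lambda: Lambda wins 17–4.
Alpha–Delta: Delta 17–4.
Alpha vs Lambda: 3 to 18, Lambda.
Delta vs Lambda: 2+1 = 3 for Delta, 18 for Lambda — Lambda by 18–3.
Alpha loses to every other project — it is the Condorcet loser.

Alpha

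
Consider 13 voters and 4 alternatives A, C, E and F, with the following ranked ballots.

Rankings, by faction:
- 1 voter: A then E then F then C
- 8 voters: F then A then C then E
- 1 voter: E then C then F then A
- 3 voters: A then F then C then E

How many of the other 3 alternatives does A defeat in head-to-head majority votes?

2

A against each rival (13 voters):
A–C: A 12–1.
A–E: A 12–1.
A vs F: A preferred on 1+3 = 4 ballots; F wins 9–4.
A beats C, E; loses to F — 2 pairwise wins.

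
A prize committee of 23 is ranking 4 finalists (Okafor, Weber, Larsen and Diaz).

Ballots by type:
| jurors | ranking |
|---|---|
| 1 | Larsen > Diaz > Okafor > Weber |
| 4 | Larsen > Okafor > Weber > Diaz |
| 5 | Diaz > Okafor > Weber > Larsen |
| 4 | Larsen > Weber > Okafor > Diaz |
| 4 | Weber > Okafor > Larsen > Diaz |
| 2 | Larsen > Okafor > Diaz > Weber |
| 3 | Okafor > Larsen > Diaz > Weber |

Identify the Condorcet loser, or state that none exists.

Diaz

Pairwise majorities:
Okafor vs Weber: Okafor, 15–8.
Okafor vs Larsen: Okafor is ranked higher on 5+4+3 = 12 ballots, Larsen on 11. Okafor wins 12–11.
Okafor–Diaz: Okafor 17–6.
Weber–Larsen: Larsen 14–9.
Weber vs Diaz: Weber wins 12–11.
Larsen vs Diaz: Larsen preferred on 1+4+4+4+2+3 = 18 ballots; Larsen wins 18–5.
Diaz is beaten in every head-to-head and is the Condorcet loser.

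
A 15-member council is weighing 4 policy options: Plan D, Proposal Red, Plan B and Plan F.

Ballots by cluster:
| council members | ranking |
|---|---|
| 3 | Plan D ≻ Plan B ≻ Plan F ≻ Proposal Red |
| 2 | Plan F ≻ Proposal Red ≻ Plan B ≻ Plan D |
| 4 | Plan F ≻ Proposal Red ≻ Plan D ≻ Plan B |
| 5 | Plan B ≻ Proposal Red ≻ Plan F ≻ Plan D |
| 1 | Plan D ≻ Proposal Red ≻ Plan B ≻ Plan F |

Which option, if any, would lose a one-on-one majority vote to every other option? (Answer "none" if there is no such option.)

none

Pairwise majorities:
Plan D vs Proposal Red: 4 to 11, Proposal Red.
Plan D vs Plan B: Plan D, 8–7.
Plan D vs Plan F: Plan D is ranked higher on 3+1 = 4 ballots, Plan F on 11. Plan F wins 11–4.
Proposal Red vs Plan B: Plan B, 8–7.
Proposal Red vs Plan F: Plan F wins 9–6.
Plan B vs Plan F: Plan B, 9–6.
Every option wins at least one matchup (Plan D beats Plan B; Proposal Red beats Plan D; Plan B beats Proposal Red; Plan F beats Plan D), so there is no Condorcet loser.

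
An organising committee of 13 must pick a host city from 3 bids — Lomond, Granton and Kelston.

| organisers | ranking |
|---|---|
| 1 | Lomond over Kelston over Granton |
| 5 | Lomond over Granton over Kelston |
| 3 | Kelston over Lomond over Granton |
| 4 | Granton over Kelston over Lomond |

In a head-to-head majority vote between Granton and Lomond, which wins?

Lomond

Ballots ranking Granton above Lomond: 4.
Ballots ranking Lomond above Granton: 13 − 4 = 9.
Lomond wins the head-to-head 9–4.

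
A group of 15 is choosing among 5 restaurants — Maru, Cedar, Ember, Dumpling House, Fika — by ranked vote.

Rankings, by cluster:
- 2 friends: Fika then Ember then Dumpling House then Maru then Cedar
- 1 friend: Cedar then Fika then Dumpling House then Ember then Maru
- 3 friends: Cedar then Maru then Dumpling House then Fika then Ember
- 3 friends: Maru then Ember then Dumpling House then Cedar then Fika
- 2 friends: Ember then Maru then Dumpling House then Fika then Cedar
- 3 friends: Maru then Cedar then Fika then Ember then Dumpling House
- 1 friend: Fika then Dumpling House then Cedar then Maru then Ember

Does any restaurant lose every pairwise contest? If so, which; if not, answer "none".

Head-to-head results (15 friends):
Maru vs Cedar: Maru is ranked higher on 2+3+2+3 = 10 ballots, Cedar on 5. Maru wins 10–5.
Maru vs Ember: Maru is ranked higher on 3+3+3+1 = 10 ballots, Ember on 5. Maru wins 10–5.
Maru vs Dumpling House: Maru wins 11–4.
Maru vs Fika: Maru, 11–4.
Cedar vs Ember: Cedar is ranked higher on 1+3+3+1 = 8 ballots, Ember on 7. Cedar wins 8–7.
Cedar vs Dumpling House: Dumpling House wins 8–7.
Cedar vs Fika: 1+3+3+3 = 10 for Cedar, 5 for Fika — Cedar by 10–5.
Ember vs Dumpling House: 10 to 5, Ember.
Ember vs Fika: Fika wins 10–5.
Dumpling House vs Fika: 8 to 7, Dumpling House.
Each restaurant has at least one pairwise win (Maru beats Cedar; Cedar beats Ember; Ember beats Dumpling House; Dumpling House beats Cedar; Fika beats Ember) — no Condorcet loser.

none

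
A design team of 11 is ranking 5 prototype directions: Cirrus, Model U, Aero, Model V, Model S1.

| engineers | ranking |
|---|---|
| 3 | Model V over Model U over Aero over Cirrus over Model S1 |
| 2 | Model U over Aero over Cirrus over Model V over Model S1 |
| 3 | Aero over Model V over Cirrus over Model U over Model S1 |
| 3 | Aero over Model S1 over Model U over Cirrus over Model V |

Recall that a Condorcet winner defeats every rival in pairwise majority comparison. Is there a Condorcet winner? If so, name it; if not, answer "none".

Head-to-head results (11 engineers):
Cirrus vs Model U: 3 to 8, Model U.
Cirrus vs Aero: Aero wins 11–0.
Cirrus vs Model V: Model V wins 6–5.
Cirrus vs Model S1: 8 to 3, Cirrus.
Model U vs Aero: Aero wins 6–5.
Model U vs Model V: Model V, 6–5.
Model U vs Model S1: Model U is ranked higher on 3+2+3 = 8 ballots, Model S1 on 3. Model U wins 8–3.
Aero vs Model V: Aero wins 8–3.
Aero vs Model S1: Aero wins 11–0.
Model V vs Model S1: 3+2+3 = 8 for Model V, 3 for Model S1 — Model V by 8–3.
Aero wins every pairwise contest, so Aero is the Condorcet winner.

Aero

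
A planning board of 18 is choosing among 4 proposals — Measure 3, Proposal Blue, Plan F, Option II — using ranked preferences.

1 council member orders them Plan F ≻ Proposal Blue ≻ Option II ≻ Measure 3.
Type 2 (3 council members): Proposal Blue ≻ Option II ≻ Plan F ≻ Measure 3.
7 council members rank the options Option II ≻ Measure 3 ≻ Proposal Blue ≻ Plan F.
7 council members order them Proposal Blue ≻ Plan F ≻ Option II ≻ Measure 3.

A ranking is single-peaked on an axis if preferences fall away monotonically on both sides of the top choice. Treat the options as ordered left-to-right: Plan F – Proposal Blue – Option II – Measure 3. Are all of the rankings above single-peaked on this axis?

Axis positions: Plan F=1, Proposal Blue=2, Option II=3, Measure 3=4.
Type 1 (peak Plan F at position 1): ranking walks positions 1-2-3-4, expanding outward from the peak — single-peaked.
Type 2 (peak Proposal Blue at position 2): ranking walks positions 2-3-1-4, expanding outward from the peak — single-peaked.
Type 3 (peak Option II at position 3): ranking walks positions 3-4-2-1, expanding outward from the peak — single-peaked.
Type 4 (peak Proposal Blue at position 2): ranking walks positions 2-1-3-4, expanding outward from the peak — single-peaked.
Every ranking is single-peaked on this axis.

yes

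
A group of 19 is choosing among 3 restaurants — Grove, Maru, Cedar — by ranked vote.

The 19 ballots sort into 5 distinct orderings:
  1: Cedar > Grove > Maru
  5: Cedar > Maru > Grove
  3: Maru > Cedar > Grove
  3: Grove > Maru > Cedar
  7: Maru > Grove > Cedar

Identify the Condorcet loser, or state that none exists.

Cedar

Head-to-head results (19 friends):
Grove vs Maru: Grove is ranked higher on 1+3 = 4 ballots, Maru on 15. Maru wins 15–4.
Grove vs Cedar: Grove wins 10–9.
Maru–Cedar: Maru 13–6.
Only Cedar has no wins; Cedar is the Condorcet loser.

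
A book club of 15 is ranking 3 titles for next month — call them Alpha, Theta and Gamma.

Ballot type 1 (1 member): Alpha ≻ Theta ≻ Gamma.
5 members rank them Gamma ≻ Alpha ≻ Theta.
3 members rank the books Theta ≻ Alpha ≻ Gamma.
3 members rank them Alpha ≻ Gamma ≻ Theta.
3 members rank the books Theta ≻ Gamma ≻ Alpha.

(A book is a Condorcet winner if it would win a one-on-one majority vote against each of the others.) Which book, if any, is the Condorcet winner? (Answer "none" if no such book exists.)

Gamma

Pairwise majorities:
Alpha vs Theta: Alpha, 9–6.
Alpha–Gamma: Gamma 8–7.
Theta–Gamma: Gamma 8–7.
Gamma wins every pairwise contest, so Gamma is the Condorcet winner.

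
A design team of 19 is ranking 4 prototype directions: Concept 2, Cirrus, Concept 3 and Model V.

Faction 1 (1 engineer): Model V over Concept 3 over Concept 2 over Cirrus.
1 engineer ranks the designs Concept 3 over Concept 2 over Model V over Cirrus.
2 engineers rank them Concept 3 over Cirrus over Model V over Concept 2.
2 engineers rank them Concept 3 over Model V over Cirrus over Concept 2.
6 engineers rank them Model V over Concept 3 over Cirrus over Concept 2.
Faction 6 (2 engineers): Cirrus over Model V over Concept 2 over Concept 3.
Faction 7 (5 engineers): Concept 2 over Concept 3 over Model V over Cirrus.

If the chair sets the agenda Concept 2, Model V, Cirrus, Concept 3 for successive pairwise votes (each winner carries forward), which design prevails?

Round 1: Concept 2 vs Model V — 6–13, Model V advances.
Round 2: Model V vs Cirrus — 15–4, Model V advances.
Round 3: Model V vs Concept 3 — 9–10, Concept 3 advances.
Concept 3 survives the agenda.

Concept 3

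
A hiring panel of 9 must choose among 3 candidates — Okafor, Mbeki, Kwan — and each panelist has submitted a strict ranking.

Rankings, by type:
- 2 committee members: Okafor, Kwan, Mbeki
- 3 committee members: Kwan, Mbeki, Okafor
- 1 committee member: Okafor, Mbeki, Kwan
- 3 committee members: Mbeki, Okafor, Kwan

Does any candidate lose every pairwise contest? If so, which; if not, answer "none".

Head-to-head results (9 committee members):
Okafor vs Mbeki: Mbeki, 6–3.
Okafor vs Kwan: Okafor is ranked higher on 2+1+3 = 6 ballots, Kwan on 3. Okafor wins 6–3.
Mbeki vs Kwan: Kwan wins 5–4.
Every candidate wins at least one matchup (Okafor beats Kwan; Mbeki beats Okafor; Kwan beats Mbeki), so there is no Condorcet loser.

none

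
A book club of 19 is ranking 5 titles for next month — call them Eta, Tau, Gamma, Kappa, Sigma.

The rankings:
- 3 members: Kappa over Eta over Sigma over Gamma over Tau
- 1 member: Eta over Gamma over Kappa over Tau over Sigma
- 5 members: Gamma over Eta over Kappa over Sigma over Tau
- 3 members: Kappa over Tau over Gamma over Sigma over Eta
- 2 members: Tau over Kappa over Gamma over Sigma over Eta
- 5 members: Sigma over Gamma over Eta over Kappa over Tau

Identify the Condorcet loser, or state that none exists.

Head-to-head results (19 members):
Eta vs Tau: 14 to 5, Eta.
Eta vs Gamma: Eta preferred on 3+1 = 4 ballots; Gamma wins 15–4.
Eta vs Kappa: 11 to 8, Eta.
Eta vs Sigma: Eta preferred on 3+1+5 = 9 ballots; Sigma wins 10–9.
Tau vs Gamma: 3+2 = 5 for Tau, 14 for Gamma — Gamma by 14–5.
Tau vs Kappa: Kappa, 17–2.
Tau vs Sigma: 6 to 13, Sigma.
Gamma vs Kappa: 11 to 8, Gamma.
Gamma vs Sigma: Gamma, 11–8.
Kappa vs Sigma: Kappa is ranked higher on 3+1+5+3+2 = 14 ballots, Sigma on 5. Kappa wins 14–5.
Tau is beaten in every head-to-head and is the Condorcet loser.

Tau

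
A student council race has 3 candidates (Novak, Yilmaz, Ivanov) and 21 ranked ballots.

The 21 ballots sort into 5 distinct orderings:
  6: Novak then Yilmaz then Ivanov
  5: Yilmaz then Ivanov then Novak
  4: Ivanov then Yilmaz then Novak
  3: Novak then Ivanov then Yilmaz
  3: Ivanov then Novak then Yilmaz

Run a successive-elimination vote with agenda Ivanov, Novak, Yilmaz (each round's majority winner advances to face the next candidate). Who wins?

Yilmaz

Round 1: Ivanov vs Novak — 12–9, Ivanov advances.
Round 2: Ivanov vs Yilmaz — 10–11, Yilmaz advances.
Yilmaz survives the agenda.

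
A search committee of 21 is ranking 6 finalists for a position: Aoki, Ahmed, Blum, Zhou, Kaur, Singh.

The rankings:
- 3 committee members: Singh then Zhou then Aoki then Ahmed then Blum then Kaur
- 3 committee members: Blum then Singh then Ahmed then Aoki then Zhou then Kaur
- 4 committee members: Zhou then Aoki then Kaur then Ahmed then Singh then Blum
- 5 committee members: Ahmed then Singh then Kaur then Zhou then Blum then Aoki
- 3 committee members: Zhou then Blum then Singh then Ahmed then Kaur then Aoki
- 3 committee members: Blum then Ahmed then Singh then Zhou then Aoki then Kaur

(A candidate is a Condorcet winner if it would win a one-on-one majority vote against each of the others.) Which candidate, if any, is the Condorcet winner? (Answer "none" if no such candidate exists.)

Head-to-head results (21 committee members):
Aoki vs Ahmed: 7 to 14, Ahmed.
Aoki vs Blum: Aoki is ranked higher on 3+4 = 7 ballots, Blum on 14. Blum wins 14–7.
Aoki vs Zhou: Aoki is ranked higher on 3 ballots, Zhou on 18. Zhou wins 18–3.
Aoki vs Kaur: 13 to 8, Aoki.
Aoki vs Singh: Aoki is ranked higher on 4 ballots, Singh on 17. Singh wins 17–4.
Ahmed vs Blum: 3+4+5 = 12 for Ahmed, 9 for Blum — Ahmed by 12–9.
Ahmed vs Zhou: Ahmed preferred on 3+5+3 = 11 ballots; Ahmed wins 11–10.
Ahmed vs Kaur: Ahmed is ranked higher on 3+3+5+3+3 = 17 ballots, Kaur on 4. Ahmed wins 17–4.
Ahmed vs Singh: Ahmed preferred on 4+5+3 = 12 ballots; Ahmed wins 12–9.
Blum vs Zhou: Blum is ranked higher on 3+3 = 6 ballots, Zhou on 15. Zhou wins 15–6.
Blum vs Kaur: Blum preferred on 3+3+3+3 = 12 ballots; Blum wins 12–9.
Blum vs Singh: Blum is ranked higher on 3+3+3 = 9 ballots, Singh on 12. Singh wins 12–9.
Zhou vs Kaur: 3+3+4+3+3 = 16 for Zhou, 5 for Kaur — Zhou by 16–5.
Zhou vs Singh: 7 to 14, Singh.
Kaur vs Singh: 4 for Kaur, 17 for Singh — Singh by 17–4.
Ahmed wins every pairwise contest, so Ahmed is the Condorcet winner.

Ahmed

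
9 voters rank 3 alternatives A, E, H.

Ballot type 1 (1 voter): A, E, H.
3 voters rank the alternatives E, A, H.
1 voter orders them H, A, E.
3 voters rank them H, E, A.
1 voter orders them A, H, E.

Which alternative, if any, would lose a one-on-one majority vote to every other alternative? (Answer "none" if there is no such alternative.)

Pairwise majorities:
A–E: E 6–3.
A vs H: 1+3+1 = 5 for A, 4 for H — A by 5–4.
E vs H: E preferred on 1+3 = 4 ballots; H wins 5–4.
Each alternative has at least one pairwise win (A beats H; E beats A; H beats E) — no Condorcet loser.

none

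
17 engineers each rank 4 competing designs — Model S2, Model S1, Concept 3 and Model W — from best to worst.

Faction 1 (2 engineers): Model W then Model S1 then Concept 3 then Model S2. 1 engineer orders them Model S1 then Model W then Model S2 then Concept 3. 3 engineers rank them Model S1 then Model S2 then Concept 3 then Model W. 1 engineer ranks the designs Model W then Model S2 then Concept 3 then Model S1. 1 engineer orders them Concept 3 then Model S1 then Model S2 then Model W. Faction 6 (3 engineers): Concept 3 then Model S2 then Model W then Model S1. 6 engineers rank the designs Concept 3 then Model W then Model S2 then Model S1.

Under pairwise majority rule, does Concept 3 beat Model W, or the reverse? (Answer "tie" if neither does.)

Ballots ranking Concept 3 above Model W: 3 + 1 + 3 + 6 = 13.
Ballots ranking Model W above Concept 3: 17 − 13 = 4.
Concept 3 wins the head-to-head 13–4.

Concept 3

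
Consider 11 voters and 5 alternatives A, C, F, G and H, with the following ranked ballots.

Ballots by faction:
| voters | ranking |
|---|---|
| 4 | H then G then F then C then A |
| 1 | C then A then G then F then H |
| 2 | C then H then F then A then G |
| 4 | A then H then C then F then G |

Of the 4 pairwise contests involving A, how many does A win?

1

A against each rival (11 voters):
A–C: C 7–4.
A vs F: A preferred on 1+4 = 5 ballots; F wins 6–5.
A vs G: A preferred on 1+2+4 = 7 ballots; A wins 7–4.
A–H: H 6–5.
A beats G; loses to C, F, H — 1 pairwise win.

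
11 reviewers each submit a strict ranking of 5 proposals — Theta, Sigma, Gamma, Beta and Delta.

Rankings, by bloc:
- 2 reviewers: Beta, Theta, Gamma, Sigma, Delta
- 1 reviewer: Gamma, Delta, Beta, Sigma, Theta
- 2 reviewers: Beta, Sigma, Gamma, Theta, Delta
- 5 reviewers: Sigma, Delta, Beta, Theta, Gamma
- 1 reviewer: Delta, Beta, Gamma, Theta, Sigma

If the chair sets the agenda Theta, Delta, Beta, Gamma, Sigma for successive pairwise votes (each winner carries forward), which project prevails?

Round 1: Theta vs Delta — 4–7, Delta advances.
Round 2: Delta vs Beta — 7–4, Delta advances.
Round 3: Delta vs Gamma — 6–5, Delta advances.
Round 4: Delta vs Sigma — 2–9, Sigma advances.
The agenda winner is Sigma.

Sigma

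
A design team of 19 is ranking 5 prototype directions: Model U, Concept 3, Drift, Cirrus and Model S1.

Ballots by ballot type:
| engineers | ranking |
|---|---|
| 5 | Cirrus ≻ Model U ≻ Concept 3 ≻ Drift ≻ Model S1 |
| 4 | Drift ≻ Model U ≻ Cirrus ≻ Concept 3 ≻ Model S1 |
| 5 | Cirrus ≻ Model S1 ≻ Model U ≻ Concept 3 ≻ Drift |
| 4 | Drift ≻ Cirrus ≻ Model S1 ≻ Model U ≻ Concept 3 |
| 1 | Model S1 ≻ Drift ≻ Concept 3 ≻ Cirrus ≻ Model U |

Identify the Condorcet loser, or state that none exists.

none

Pairwise majorities:
Model U vs Concept 3: Model U wins 18–1.
Model U vs Drift: 10 to 9, Model U.
Model U vs Cirrus: 4 to 15, Cirrus.
Model U vs Model S1: Model S1, 10–9.
Concept 3–Drift: Concept 3 10–9.
Concept 3 vs Cirrus: Cirrus wins 18–1.
Concept 3 vs Model S1: Model S1, 10–9.
Drift vs Cirrus: Cirrus wins 10–9.
Drift vs Model S1: Drift, 13–6.
Cirrus vs Model S1: Cirrus wins 18–1.
Each design has at least one pairwise win (Model U beats Concept 3; Concept 3 beats Drift; Drift beats Model S1; Cirrus beats Model U; Model S1 beats Model U) — no Condorcet loser.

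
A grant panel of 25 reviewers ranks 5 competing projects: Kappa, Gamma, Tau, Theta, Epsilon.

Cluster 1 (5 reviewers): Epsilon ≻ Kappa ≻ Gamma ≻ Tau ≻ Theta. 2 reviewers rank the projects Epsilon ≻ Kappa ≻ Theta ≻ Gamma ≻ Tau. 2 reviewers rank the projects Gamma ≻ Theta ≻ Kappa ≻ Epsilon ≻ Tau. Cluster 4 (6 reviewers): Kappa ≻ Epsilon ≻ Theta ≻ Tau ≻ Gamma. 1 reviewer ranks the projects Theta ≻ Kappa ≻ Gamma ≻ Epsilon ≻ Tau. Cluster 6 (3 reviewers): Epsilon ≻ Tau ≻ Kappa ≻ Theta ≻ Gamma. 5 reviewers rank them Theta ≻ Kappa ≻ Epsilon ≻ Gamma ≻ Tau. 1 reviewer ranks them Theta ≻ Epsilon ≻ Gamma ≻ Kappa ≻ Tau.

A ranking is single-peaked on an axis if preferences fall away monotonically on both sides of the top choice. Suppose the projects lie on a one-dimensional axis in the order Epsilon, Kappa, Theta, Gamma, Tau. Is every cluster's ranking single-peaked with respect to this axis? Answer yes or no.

no

Axis positions: Epsilon=1, Kappa=2, Theta=3, Gamma=4, Tau=5.
Cluster 1: ranking walks positions 1-2-4-5-3; Gamma is ranked above Theta even though Theta lies between Gamma and the peak Epsilon on the axis — preferences dip and rise again. Not single-peaked.
Cluster 2 (peak Epsilon at position 1): ranking walks positions 1-2-3-4-5, expanding outward from the peak — single-peaked.
Cluster 3 (peak Gamma at position 4): ranking walks positions 4-3-2-1-5, expanding outward from the peak — single-peaked.
Cluster 4: ranking walks positions 2-1-3-5-4; Tau is ranked above Gamma even though Gamma lies between Tau and the peak Kappa on the axis — preferences dip and rise again. Not single-peaked.
Cluster 5 (peak Theta at position 3): ranking walks positions 3-2-4-1-5, expanding outward from the peak — single-peaked.
Cluster 6: ranking walks positions 1-5-2-3-4; Tau is ranked above Kappa even though Kappa lies between Tau and the peak Epsilon on the axis — preferences dip and rise again. Not single-peaked.
Cluster 7 (peak Theta at position 3): ranking walks positions 3-2-1-4-5, expanding outward from the peak — single-peaked.
Cluster 8: ranking walks positions 3-1-4-2-5; Epsilon is ranked above Kappa even though Kappa lies between Epsilon and the peak Theta on the axis — preferences dip and rise again. Not single-peaked.
Cluster 1 violates single-peakedness, so the profile is not single-peaked on this axis.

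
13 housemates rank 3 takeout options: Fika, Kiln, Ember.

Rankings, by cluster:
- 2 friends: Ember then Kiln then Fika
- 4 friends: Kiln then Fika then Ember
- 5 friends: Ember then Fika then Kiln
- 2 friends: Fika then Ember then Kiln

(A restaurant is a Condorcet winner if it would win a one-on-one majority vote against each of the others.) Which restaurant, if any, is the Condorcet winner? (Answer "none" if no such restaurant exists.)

Check each pair by majority over 13 ballots:
Fika vs Kiln: Fika wins 7–6.
Fika vs Ember: Fika preferred on 4+2 = 6 ballots; Ember wins 7–6.
Kiln vs Ember: Kiln preferred on 4 ballots; Ember wins 9–4.
Ember wins every pairwise contest, so Ember is the Condorcet winner.

Ember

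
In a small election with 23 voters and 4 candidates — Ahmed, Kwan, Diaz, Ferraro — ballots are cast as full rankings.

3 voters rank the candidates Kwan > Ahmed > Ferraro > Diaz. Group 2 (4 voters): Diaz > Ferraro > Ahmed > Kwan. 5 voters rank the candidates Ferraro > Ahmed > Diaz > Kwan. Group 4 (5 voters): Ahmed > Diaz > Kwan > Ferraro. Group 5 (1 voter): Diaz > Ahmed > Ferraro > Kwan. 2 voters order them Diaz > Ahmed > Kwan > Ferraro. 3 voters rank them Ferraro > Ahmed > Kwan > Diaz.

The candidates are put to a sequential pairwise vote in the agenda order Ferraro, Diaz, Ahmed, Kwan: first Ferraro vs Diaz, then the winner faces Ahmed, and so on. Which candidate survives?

Ahmed

Round 1: Ferraro vs Diaz — 11–12, Diaz advances.
Round 2: Diaz vs Ahmed — 7–16, Ahmed advances.
Round 3: Ahmed vs Kwan — 20–3, Ahmed advances.
Ahmed survives the agenda.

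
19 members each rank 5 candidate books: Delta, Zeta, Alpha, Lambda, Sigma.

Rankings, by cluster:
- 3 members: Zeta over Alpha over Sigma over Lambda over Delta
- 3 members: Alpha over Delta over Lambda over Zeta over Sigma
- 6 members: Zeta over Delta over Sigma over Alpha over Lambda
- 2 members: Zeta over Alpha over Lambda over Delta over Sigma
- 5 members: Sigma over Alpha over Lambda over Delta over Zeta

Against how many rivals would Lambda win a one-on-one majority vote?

1

Lambda against each rival (19 members):
Lambda vs Delta: 10 to 9, Lambda.
Lambda–Zeta: Zeta 11–8.
Lambda vs Alpha: 0 for Lambda, 19 for Alpha — Alpha by 19–0.
Lambda vs Sigma: Lambda is ranked higher on 3+2 = 5 ballots, Sigma on 14. Sigma wins 14–5.
Lambda beats Delta; loses to Zeta, Alpha, Sigma — 1 pairwise win.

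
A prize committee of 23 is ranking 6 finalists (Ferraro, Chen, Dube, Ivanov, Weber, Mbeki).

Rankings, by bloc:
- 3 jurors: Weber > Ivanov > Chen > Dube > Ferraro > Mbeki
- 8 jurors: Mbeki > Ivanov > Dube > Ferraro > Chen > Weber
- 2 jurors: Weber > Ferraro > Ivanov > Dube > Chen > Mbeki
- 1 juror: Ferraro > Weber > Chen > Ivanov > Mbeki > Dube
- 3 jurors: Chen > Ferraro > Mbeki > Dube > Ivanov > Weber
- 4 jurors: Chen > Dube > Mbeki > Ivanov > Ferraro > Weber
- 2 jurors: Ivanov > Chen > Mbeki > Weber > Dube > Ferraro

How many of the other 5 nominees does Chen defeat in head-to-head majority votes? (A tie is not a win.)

4

Chen against each rival (23 jurors):
Chen vs Ferraro: 3+3+4+2 = 12 for Chen, 11 for Ferraro — Chen by 12–11.
Chen vs Dube: Chen is ranked higher on 3+1+3+4+2 = 13 ballots, Dube on 10. Chen wins 13–10.
Chen–Ivanov: Ivanov 15–8.
Chen vs Weber: 17 to 6, Chen.
Chen–Mbeki: Chen 15–8.
Chen beats Ferraro, Dube, Weber, Mbeki; loses to Ivanov — 4 pairwise wins.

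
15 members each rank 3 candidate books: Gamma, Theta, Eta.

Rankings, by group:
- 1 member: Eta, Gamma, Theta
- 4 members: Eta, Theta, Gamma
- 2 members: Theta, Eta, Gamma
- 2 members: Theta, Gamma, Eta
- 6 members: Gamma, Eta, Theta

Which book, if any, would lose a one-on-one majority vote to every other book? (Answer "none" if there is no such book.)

Pairwise majorities:
Gamma vs Theta: 7 to 8, Theta.
Gamma vs Eta: Gamma, 8–7.
Theta–Eta: Eta 11–4.
Every book wins at least one matchup (Gamma beats Eta; Theta beats Gamma; Eta beats Theta), so there is no Condorcet loser.

none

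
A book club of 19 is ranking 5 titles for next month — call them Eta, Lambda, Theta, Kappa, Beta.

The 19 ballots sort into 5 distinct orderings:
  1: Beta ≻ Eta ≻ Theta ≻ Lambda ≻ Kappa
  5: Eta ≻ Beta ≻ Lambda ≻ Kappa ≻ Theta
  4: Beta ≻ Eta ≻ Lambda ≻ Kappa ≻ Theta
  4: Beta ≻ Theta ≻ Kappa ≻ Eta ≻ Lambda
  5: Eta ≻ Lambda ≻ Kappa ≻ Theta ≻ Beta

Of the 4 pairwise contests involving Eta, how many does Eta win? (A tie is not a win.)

4

Eta against each rival (19 members):
Eta vs Lambda: Eta is ranked higher on 1+5+4+4+5 = 19 ballots, Lambda on 0. Eta wins 19–0.
Eta vs Theta: 1+5+4+5 = 15 for Eta, 4 for Theta — Eta by 15–4.
Eta vs Kappa: Eta, 15–4.
Eta vs Beta: Eta wins 10–9.
Eta beats Lambda, Theta, Kappa, Beta — 4 pairwise wins.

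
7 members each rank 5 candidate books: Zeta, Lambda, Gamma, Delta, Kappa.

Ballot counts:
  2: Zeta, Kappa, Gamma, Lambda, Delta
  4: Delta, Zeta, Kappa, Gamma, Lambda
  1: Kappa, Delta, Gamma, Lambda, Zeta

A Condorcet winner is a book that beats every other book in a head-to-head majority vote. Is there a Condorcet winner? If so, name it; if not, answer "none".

Pairwise majorities:
Zeta vs Lambda: Zeta wins 6–1.
Zeta vs Gamma: Zeta wins 6–1.
Zeta–Delta: Delta 5–2.
Zeta–Kappa: Zeta 6–1.
Lambda–Gamma: Gamma 7–0.
Lambda vs Delta: Delta wins 5–2.
Lambda vs Kappa: Kappa wins 7–0.
Gamma vs Delta: Delta wins 5–2.
Gamma–Kappa: Kappa 7–0.
Delta vs Kappa: Delta, 4–3.
Only Delta has no losses; Delta is the Condorcet winner.

Delta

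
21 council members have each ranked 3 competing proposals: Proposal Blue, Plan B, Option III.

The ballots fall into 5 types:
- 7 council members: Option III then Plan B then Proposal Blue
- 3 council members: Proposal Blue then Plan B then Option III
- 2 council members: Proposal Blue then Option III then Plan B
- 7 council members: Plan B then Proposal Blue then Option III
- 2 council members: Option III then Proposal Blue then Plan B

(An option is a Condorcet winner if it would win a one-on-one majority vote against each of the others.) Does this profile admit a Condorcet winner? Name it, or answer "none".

none

Head-to-head results (21 council members):
Proposal Blue vs Plan B: Plan B, 14–7.
Proposal Blue vs Option III: Proposal Blue is ranked higher on 3+2+7 = 12 ballots, Option III on 9. Proposal Blue wins 12–9.
Plan B vs Option III: 3+7 = 10 for Plan B, 11 for Option III — Option III by 11–10.
No option is unbeaten: Proposal Blue loses to Plan B; Plan B loses to Option III; Option III loses to Proposal Blue. In particular Proposal Blue > Option III > Plan B > Proposal Blue is a majority cycle — no Condorcet winner exists.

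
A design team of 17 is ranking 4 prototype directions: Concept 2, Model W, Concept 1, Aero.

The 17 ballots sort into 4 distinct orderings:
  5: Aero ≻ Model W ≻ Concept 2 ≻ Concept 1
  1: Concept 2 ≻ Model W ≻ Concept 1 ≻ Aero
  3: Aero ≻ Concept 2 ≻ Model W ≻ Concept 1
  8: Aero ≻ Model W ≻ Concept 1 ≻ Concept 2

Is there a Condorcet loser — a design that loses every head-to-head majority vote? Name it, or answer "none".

Head-to-head results (17 engineers):
Concept 2 vs Model W: Model W, 13–4.
Concept 2 vs Concept 1: Concept 2 is ranked higher on 5+1+3 = 9 ballots, Concept 1 on 8. Concept 2 wins 9–8.
Concept 2–Aero: Aero 16–1.
Model W vs Concept 1: Model W preferred on 5+1+3+8 = 17 ballots; Model W wins 17–0.
Model W vs Aero: 1 to 16, Aero.
Concept 1 vs Aero: Aero wins 16–1.
Concept 1 is beaten in every head-to-head and is the Condorcet loser.

Concept 1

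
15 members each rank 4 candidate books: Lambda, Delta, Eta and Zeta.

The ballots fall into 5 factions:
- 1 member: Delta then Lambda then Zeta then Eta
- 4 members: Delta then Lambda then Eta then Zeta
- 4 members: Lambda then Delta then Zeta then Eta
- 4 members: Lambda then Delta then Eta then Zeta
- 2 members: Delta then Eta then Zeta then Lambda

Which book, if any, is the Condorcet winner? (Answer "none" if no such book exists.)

Check each pair by majority over 15 ballots:
Lambda vs Delta: Lambda preferred on 4+4 = 8 ballots; Lambda wins 8–7.
Lambda vs Eta: Lambda wins 13–2.
Lambda vs Zeta: Lambda preferred on 1+4+4+4 = 13 ballots; Lambda wins 13–2.
Delta vs Eta: Delta wins 15–0.
Delta vs Zeta: Delta, 15–0.
Eta vs Zeta: Eta preferred on 4+4+2 = 10 ballots; Eta wins 10–5.
Only Lambda has no losses; Lambda is the Condorcet winner.

Lambda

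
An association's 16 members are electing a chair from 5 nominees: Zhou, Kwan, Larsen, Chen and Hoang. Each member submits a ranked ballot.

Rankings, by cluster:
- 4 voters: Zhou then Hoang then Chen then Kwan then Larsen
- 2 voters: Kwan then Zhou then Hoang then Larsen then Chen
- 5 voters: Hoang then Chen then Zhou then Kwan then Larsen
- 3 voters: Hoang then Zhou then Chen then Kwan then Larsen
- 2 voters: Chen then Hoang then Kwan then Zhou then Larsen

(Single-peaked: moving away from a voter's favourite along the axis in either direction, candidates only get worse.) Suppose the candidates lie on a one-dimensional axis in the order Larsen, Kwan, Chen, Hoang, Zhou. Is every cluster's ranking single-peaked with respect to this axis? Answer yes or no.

Axis positions: Larsen=1, Kwan=2, Chen=3, Hoang=4, Zhou=5.
Cluster 1 (peak Zhou at position 5): ranking walks positions 5-4-3-2-1, expanding outward from the peak — single-peaked.
Cluster 2: ranking walks positions 2-5-4-1-3; Zhou is ranked above Chen even though Chen lies between Zhou and the peak Kwan on the axis — preferences dip and rise again. Not single-peaked.
Cluster 3 (peak Hoang at position 4): ranking walks positions 4-3-5-2-1, expanding outward from the peak — single-peaked.
Cluster 4 (peak Hoang at position 4): ranking walks positions 4-5-3-2-1, expanding outward from the peak — single-peaked.
Cluster 5 (peak Chen at position 3): ranking walks positions 3-4-2-5-1, expanding outward from the peak — single-peaked.
Cluster 2 violates single-peakedness, so the profile is not single-peaked on this axis.

no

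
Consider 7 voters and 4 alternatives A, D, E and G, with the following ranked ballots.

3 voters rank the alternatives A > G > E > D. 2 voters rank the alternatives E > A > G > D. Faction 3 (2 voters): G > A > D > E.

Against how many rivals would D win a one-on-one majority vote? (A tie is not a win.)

0

D against each rival (7 voters):
D vs A: 0 to 7, A.
D–E: E 5–2.
D vs G: G, 7–0.
D beats no one; loses to A, E, G — 0 pairwise wins.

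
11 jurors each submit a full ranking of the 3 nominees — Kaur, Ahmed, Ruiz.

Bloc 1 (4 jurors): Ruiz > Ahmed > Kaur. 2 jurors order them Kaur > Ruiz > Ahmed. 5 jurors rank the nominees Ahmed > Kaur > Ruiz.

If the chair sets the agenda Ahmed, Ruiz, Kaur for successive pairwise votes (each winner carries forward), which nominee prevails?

Kaur

Round 1: Ahmed vs Ruiz — 5–6, Ruiz advances.
Round 2: Ruiz vs Kaur — 4–7, Kaur advances.
The agenda winner is Kaur.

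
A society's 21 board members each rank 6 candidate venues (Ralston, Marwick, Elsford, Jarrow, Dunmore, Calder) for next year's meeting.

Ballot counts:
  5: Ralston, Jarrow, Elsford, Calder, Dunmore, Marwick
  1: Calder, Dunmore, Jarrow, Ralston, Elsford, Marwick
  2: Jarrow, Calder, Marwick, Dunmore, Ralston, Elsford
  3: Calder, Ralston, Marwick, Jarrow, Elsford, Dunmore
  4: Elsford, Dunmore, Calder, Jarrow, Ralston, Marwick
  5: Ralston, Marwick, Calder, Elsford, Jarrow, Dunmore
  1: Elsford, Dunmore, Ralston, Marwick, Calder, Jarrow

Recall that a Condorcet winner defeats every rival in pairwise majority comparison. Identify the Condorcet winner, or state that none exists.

Check each pair by majority over 21 ballots:
Ralston vs Marwick: Ralston is ranked higher on 5+1+3+4+5+1 = 19 ballots, Marwick on 2. Ralston wins 19–2.
Ralston vs Elsford: Ralston is ranked higher on 5+1+2+3+5 = 16 ballots, Elsford on 5. Ralston wins 16–5.
Ralston vs Jarrow: Ralston preferred on 5+3+5+1 = 14 ballots; Ralston wins 14–7.
Ralston vs Dunmore: Ralston preferred on 5+3+5 = 13 ballots; Ralston wins 13–8.
Ralston vs Calder: 11 to 10, Ralston.
Marwick vs Elsford: Marwick preferred on 2+3+5 = 10 ballots; Elsford wins 11–10.
Marwick vs Jarrow: Marwick preferred on 3+5+1 = 9 ballots; Jarrow wins 12–9.
Marwick vs Dunmore: 2+3+5 = 10 for Marwick, 11 for Dunmore — Dunmore by 11–10.
Marwick vs Calder: 5+1 = 6 for Marwick, 15 for Calder — Calder by 15–6.
Elsford vs Jarrow: Elsford is ranked higher on 4+5+1 = 10 ballots, Jarrow on 11. Jarrow wins 11–10.
Elsford vs Dunmore: Elsford is ranked higher on 5+3+4+5+1 = 18 ballots, Dunmore on 3. Elsford wins 18–3.
Elsford vs Calder: Elsford preferred on 5+4+1 = 10 ballots; Calder wins 11–10.
Jarrow vs Dunmore: Jarrow preferred on 5+2+3+5 = 15 ballots; Jarrow wins 15–6.
Jarrow vs Calder: Jarrow is ranked higher on 5+2 = 7 ballots, Calder on 14. Calder wins 14–7.
Dunmore vs Calder: Dunmore is ranked higher on 4+1 = 5 ballots, Calder on 16. Calder wins 16–5.
Ralston defeats every rival head-to-head and is the Condorcet winner.

Ralston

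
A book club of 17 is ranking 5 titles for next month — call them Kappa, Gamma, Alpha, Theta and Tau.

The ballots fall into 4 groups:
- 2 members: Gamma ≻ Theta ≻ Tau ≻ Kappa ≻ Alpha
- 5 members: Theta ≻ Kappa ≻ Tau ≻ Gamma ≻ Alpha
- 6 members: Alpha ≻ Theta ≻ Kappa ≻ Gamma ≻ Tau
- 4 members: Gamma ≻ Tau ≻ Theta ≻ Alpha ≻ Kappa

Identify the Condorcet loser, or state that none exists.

Head-to-head results (17 members):
Kappa vs Gamma: Kappa preferred on 5+6 = 11 ballots; Kappa wins 11–6.
Kappa vs Alpha: 7 to 10, Alpha.
Kappa vs Theta: Theta, 17–0.
Kappa–Tau: Kappa 11–6.
Gamma vs Alpha: Gamma is ranked higher on 2+5+4 = 11 ballots, Alpha on 6. Gamma wins 11–6.
Gamma–Theta: Theta 11–6.
Gamma vs Tau: Gamma, 12–5.
Alpha vs Theta: Theta, 11–6.
Alpha vs Tau: 6 for Alpha, 11 for Tau — Tau by 11–6.
Theta vs Tau: Theta preferred on 2+5+6 = 13 ballots; Theta wins 13–4.
Each book has at least one pairwise win (Kappa beats Gamma; Gamma beats Alpha; Alpha beats Kappa; Theta beats Kappa; Tau beats Alpha) — no Condorcet loser.

none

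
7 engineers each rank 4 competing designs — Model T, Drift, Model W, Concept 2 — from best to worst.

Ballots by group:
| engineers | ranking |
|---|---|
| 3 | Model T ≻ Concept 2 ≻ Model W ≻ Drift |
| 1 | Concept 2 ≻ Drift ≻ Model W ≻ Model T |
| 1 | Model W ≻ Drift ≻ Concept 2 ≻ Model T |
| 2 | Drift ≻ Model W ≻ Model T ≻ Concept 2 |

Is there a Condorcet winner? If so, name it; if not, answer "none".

none

Pairwise majorities:
Model T vs Drift: 3 for Model T, 4 for Drift — Drift by 4–3.
Model T vs Model W: Model T is ranked higher on 3 ballots, Model W on 4. Model W wins 4–3.
Model T vs Concept 2: Model T is ranked higher on 3+2 = 5 ballots, Concept 2 on 2. Model T wins 5–2.
Drift vs Model W: 1+2 = 3 for Drift, 4 for Model W — Model W by 4–3.
Drift vs Concept 2: Concept 2 wins 4–3.
Model W vs Concept 2: Model W is ranked higher on 1+2 = 3 ballots, Concept 2 on 4. Concept 2 wins 4–3.
Each design drops at least one matchup (Model T loses to Drift; Drift loses to Model W; Model W loses to Concept 2; Concept 2 loses to Model T); the cycle Model T → Concept 2 → Drift → Model T rules out a Condorcet winner.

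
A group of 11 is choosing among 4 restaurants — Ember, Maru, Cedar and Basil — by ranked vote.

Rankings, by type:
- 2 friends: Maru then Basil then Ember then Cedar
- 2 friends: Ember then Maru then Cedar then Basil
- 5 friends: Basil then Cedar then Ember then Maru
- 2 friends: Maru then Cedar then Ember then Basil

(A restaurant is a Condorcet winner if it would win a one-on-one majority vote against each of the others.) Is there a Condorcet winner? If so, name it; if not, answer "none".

none

Head-to-head results (11 friends):
Ember vs Maru: Ember, 7–4.
Ember vs Cedar: Cedar wins 7–4.
Ember vs Basil: Basil wins 7–4.
Maru vs Cedar: Maru wins 6–5.
Maru vs Basil: Maru wins 6–5.
Cedar vs Basil: Basil, 7–4.
Each restaurant drops at least one matchup (Ember loses to Cedar; Maru loses to Ember; Cedar loses to Maru; Basil loses to Maru); the cycle Ember beats Maru beats Cedar beats Ember rules out a Condorcet winner.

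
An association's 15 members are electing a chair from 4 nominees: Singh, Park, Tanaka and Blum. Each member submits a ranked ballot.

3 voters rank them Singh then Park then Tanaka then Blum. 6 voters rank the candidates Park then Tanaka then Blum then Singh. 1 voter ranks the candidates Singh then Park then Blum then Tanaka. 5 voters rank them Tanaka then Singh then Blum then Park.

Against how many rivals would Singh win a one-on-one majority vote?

Singh against each rival (15 voters):
Singh vs Park: 3+1+5 = 9 for Singh, 6 for Park — Singh by 9–6.
Singh–Tanaka: Tanaka 11–4.
Singh vs Blum: Singh preferred on 3+1+5 = 9 ballots; Singh wins 9–6.
Singh beats Park, Blum; loses to Tanaka — 2 pairwise wins.

2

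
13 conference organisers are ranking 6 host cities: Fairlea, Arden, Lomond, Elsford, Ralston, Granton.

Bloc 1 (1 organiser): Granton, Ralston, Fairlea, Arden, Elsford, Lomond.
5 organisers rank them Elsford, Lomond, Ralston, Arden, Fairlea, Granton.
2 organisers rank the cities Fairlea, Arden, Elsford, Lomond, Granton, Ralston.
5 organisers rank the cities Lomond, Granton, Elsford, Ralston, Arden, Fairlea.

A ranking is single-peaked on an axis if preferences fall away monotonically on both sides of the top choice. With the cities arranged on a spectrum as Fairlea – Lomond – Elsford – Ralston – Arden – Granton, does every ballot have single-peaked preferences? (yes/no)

Axis positions: Fairlea=1, Lomond=2, Elsford=3, Ralston=4, Arden=5, Granton=6.
Bloc 1: ranking walks positions 6-4-1-5-3-2; Ralston is ranked above Arden even though Arden lies between Ralston and the peak Granton on the axis — preferences dip and rise again. Not single-peaked.
Bloc 2 (peak Elsford at position 3): ranking walks positions 3-2-4-5-1-6, expanding outward from the peak — single-peaked.
Bloc 3: ranking walks positions 1-5-3-2-6-4; Arden is ranked above Lomond even though Lomond lies between Arden and the peak Fairlea on the axis — preferences dip and rise again. Not single-peaked.
Bloc 4: ranking walks positions 2-6-3-4-5-1; Granton is ranked above Elsford even though Elsford lies between Granton and the peak Lomond on the axis — preferences dip and rise again. Not single-peaked.
Bloc 1 violates single-peakedness, so the profile is not single-peaked on this axis.

no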